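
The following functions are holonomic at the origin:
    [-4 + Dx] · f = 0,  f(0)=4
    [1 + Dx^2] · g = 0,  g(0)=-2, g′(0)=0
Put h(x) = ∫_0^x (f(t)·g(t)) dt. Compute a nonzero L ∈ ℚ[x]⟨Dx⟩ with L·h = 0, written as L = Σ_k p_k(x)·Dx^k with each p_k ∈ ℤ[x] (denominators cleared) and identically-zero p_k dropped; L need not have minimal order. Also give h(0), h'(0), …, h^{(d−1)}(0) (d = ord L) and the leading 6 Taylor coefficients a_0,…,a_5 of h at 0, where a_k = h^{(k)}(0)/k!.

f: a_k = 4, 16, 32, 128/3, 128/3, 512/15, …
g: a_k = -2, 0, 1, 0, -1/12, 0, …
f·g: L₀ = L_f ⊗_s L_g, ord ≤ 1·2.
h=∫h₀ ⇒ L = L₀·Dx.
L = 17·Dx - 8·Dx^2 + Dx^3  (order 3).
h: a_k = 0, -8, -16, -20, -52/3, -161/15, …
ICs: h(0) = 0, h′(0) = -8, h′′(0) = -32.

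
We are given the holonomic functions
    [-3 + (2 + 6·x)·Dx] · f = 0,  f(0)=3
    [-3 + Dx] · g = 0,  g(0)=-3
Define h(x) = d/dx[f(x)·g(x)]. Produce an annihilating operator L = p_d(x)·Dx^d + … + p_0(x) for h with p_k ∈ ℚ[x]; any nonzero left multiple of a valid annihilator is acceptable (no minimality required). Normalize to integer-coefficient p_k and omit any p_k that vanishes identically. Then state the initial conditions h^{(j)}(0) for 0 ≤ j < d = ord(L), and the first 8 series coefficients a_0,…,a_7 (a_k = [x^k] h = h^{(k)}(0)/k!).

L = (7 + 36·x + 36·x^2) + (-2 - 10·x - 12·x^2)·Dx  (order 1).
h: a_k = -81/2, -567/4, -4131/16, -8019/32, -78003/256, 194643/2560, -7368003/10240, 259494111/143360, …
ICs: h(0) = -81/2.

f: a_k = 3, 9/2, -27/8, 81/16, -1215/128, 5103/256, -45927/1024, 216513/2048, …
g: a_k = -3, -9, -27/2, -27/2, -81/8, -243/40, -243/80, -729/560, …
Product ⇒ symmetric product L₀, ord ≤ 1.
h₀' ⇒ L via d/dx closure of L₀.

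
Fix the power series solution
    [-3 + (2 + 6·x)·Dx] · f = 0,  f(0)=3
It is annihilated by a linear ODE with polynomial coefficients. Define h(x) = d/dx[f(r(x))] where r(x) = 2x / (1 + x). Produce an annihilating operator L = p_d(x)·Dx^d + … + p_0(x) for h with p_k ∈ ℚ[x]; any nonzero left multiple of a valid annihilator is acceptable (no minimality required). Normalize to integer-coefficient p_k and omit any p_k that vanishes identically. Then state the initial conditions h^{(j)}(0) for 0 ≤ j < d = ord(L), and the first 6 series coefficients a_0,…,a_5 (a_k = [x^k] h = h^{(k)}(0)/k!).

L = (-5 - 14·x) + (-1 - 8·x - 7·x^2)·Dx  (order 1).
h: a_k = 9, -45, 459/2, -2583/2, 62055/8, -386883/8, …
ICs: h(0) = 9.

f: a_k = 3, 9/2, -27/8, 81/16, -1215/128, 5103/256, …
h₀=f(r): pull back L_f along r ⇒ L₀.
h=h₀': d/dx-closure on L₀ ⇒ L.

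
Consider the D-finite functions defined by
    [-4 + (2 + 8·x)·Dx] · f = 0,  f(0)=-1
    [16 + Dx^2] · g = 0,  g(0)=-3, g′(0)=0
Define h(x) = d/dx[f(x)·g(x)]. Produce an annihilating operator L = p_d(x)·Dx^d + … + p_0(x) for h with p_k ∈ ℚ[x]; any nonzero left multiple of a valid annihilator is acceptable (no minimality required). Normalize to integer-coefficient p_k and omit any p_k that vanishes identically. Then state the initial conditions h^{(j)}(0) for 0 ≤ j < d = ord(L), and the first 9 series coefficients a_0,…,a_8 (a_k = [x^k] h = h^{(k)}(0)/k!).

L = (212 + 2304·x + 8704·x^2 + 16384·x^3 + 16384·x^4) + (-4 - 144·x - 768·x^2 - 1024·x^3)·Dx + (7 + 88·x + 432·x^2 + 1024·x^3 + 1024·x^4)·Dx^2  (order 2).
h: a_k = 6, -60, -108, 200, 260, -2792/5, 22456/15, -704752/105, 970668/35, …
ICs: h(0) = 6, h′(0) = -60.

f: a_k = -1, -2, 2, -4, 10, -28, 84, -264, 858, …
g: a_k = -3, 0, 24, 0, -32, 0, 256/15, 0, -512/105, …
Sym-product of L_f,L_g gives L₀ (≤ ord 2).
h=h₀': d/dx-closure on L₀ ⇒ L.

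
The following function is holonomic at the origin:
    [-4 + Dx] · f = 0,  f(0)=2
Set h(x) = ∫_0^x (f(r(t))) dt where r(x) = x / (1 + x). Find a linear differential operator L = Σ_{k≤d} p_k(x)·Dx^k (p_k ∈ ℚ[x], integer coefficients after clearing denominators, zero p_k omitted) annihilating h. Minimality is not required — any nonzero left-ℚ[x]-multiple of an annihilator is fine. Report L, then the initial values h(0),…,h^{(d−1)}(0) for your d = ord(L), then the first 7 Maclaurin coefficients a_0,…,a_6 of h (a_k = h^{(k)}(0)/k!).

f: a_k = 2, 8, 16, 64/3, 64/3, 256/15, 512/45, …
Change of var in L_f (x↦r) gives L₀.
h=∫h₀ ⇒ L = L₀·Dx.
L = -4·Dx + (1 + 2·x + x^2)·Dx^2  (order 2).
h: a_k = 0, 2, 4, 8/3, -2/3, -8/15, 28/45, …
ICs: h(0) = 0, h′(0) = 2.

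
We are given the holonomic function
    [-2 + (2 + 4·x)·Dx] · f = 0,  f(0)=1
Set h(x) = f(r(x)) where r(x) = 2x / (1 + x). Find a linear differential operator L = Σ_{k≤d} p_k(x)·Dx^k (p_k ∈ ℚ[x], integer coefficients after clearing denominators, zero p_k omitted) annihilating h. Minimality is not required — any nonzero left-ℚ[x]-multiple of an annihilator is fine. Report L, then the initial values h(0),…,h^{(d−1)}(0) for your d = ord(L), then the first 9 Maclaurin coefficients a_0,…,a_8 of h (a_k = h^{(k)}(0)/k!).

L = -2 + (1 + 6·x + 5·x^2)·Dx  (order 1).
h: a_k = 1, 2, -4, 10, -30, 102, -376, 1462, -5900, …
ICs: h(0) = 1.

f: a_k = 1, 1, -1/2, 1/2, -5/8, 7/8, -21/16, 33/16, -429/128, …
h₀=f(r): pull back L_f along r ⇒ L₀.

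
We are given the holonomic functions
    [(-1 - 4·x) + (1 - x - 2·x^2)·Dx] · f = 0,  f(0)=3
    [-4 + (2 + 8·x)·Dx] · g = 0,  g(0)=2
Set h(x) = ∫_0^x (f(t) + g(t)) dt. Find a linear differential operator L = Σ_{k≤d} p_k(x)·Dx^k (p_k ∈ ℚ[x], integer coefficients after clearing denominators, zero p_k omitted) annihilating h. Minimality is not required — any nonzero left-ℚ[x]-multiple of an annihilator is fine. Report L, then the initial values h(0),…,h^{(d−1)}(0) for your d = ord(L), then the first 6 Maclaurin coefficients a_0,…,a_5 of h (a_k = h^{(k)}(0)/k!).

f: a_k = 3, 3, 9, 15, 33, 63, …
g: a_k = 2, 4, -4, 8, -20, 56, …
Sum ⇒ L₀ = lclm(L_f,L_g) in ℚ(x)⟨Dx⟩.
∫: right-multiply L₀ by Dx.
L = (-16 - 84·x - 120·x^2 - 160·x^3)·Dx + (10 + 52·x + 204·x^2 + 400·x^3 + 400·x^4)·Dx^2 + (1 - 7·x - 56·x^2 - 8·x^3 + 200·x^4 + 160·x^5)·Dx^3  (order 3).
h: a_k = 0, 5, 7/2, 5/3, 23/4, 13/5, …
ICs: h(0) = 0, h′(0) = 5, h′′(0) = 7.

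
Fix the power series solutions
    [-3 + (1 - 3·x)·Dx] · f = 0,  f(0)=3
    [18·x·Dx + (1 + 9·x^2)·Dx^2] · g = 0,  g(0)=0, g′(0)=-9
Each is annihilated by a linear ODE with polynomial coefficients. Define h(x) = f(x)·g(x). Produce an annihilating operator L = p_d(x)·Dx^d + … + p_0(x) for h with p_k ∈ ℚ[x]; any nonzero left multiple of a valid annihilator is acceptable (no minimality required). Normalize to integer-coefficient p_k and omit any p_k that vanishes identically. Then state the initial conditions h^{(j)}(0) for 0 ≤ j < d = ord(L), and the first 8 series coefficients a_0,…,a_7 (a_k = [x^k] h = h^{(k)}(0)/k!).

f: a_k = 3, 9, 27, 81, 243, 729, 2187, 6561, …
g: a_k = 0, -9, 0, 27, 0, -729/5, 0, 6561/7, …
L₀ := L_f ⊗_s L_g (sym. prod.), ord ≤ 2.
L = 54·x + (6 - 18·x + 108·x^2)·Dx + (-1 + 3·x - 9·x^2 + 27·x^3)·Dx^2  (order 2).
h: a_k = 0, -27, -81, -162, -486, -9477/5, -28431/5, -498636/35, …
ICs: h(0) = 0, h′(0) = -27.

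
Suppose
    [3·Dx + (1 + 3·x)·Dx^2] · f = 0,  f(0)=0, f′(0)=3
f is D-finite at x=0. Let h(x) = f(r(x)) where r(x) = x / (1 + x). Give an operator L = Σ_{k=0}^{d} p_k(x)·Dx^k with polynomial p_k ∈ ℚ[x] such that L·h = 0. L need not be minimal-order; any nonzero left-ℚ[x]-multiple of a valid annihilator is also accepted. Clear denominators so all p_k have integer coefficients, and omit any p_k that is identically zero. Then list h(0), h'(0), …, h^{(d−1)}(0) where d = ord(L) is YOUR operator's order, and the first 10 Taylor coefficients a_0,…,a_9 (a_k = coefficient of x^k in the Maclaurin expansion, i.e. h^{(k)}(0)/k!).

f: a_k = 0, 3, -9/2, 9, -81/4, 243/5, -243/2, 2187/7, -6561/8, 2187, …
Change of var in L_f (x↦r) gives L₀.
L = (5 + 8·x)·Dx + (1 + 5·x + 4·x^2)·Dx^2  (order 2).
h: a_k = 0, 3, -15/2, 21, -255/4, 1023/5, -1365/2, 16383/7, -65535/8, 29127, …
ICs: h(0) = 0, h′(0) = 3.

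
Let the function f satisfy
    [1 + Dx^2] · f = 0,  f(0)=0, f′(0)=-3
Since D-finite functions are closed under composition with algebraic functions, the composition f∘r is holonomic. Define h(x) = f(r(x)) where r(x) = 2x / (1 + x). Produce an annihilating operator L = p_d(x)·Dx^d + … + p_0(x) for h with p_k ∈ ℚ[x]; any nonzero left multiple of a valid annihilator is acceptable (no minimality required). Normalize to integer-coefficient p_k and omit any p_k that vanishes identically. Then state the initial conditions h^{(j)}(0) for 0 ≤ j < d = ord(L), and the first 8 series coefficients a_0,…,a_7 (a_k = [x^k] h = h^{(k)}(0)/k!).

f: a_k = 0, -3, 0, 1/2, 0, -1/40, 0, 1/1680, …
h₀=f(r): pull back L_f along r ⇒ L₀.
L = 4 + (2 + 6·x + 6·x^2 + 2·x^3)·Dx + (1 + 4·x + 6·x^2 + 4·x^3 + x^4)·Dx^2  (order 2).
h: a_k = 0, -6, 6, -2, -6, 86/5, -30, 4418/105, …
ICs: h(0) = 0, h′(0) = -6.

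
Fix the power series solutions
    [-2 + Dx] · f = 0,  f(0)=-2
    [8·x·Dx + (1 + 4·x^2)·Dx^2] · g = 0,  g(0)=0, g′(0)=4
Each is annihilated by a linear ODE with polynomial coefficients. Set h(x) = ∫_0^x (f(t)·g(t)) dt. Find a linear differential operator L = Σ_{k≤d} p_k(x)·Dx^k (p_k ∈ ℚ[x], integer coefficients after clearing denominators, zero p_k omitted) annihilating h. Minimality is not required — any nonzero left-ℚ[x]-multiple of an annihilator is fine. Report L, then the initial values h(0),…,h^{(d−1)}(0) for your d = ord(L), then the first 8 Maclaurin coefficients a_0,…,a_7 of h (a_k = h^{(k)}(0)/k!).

f: a_k = -2, -4, -4, -8/3, -4/3, -8/15, -8/45, -16/315, …
g: a_k = 0, 4, 0, -16/3, 0, 64/5, 0, -256/7, …
Product ⇒ symmetric product L₀, ord ≤ 2.
h=∫₀ˣh₀: take L = L₀·Dx.
L = (4 - 16·x + 16·x^2)·Dx + (-4 + 8·x - 16·x^2)·Dx^2 + (1 + 4·x^2)·Dx^3  (order 3).
h: a_k = 0, 0, -4, -16/3, -4/3, 32/15, -8/5, -352/63, …
ICs: h(0) = 0, h′(0) = 0, h′′(0) = -8.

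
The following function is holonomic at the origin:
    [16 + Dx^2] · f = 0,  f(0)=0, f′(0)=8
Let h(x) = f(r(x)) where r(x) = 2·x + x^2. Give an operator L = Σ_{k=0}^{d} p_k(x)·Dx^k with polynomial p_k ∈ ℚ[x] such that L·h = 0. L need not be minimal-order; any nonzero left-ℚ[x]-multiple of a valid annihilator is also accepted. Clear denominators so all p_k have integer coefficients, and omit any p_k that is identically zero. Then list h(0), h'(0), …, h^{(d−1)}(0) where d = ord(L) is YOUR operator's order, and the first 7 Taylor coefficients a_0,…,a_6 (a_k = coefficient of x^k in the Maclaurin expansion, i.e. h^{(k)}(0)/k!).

L = (64 + 192·x + 192·x^2 + 64·x^3) - Dx + (1 + x)·Dx^2  (order 2).
h: a_k = 0, 16, 8, -512/3, -256, 6272/15, 1344, …
ICs: h(0) = 0, h′(0) = 16.

f: a_k = 0, 8, 0, -64/3, 0, 256/15, 0, …
h₀=f(r): pull back L_f along r ⇒ L₀.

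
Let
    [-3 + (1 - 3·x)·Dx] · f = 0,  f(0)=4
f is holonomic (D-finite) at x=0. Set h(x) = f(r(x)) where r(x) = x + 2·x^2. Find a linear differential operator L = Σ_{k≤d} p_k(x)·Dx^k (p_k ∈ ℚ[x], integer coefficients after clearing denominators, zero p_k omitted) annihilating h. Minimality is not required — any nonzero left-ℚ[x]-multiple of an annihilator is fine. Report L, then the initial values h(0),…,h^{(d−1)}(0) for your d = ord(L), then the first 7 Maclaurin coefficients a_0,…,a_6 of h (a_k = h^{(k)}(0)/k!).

f: a_k = 4, 12, 36, 108, 324, 972, 2916, …
h₀=f(r): pull back L_f along r ⇒ L₀.
L = (3 + 12·x) + (-1 + 3·x + 6·x^2)·Dx  (order 1).
h: a_k = 4, 12, 60, 252, 1116, 4860, 21276, …
ICs: h(0) = 4.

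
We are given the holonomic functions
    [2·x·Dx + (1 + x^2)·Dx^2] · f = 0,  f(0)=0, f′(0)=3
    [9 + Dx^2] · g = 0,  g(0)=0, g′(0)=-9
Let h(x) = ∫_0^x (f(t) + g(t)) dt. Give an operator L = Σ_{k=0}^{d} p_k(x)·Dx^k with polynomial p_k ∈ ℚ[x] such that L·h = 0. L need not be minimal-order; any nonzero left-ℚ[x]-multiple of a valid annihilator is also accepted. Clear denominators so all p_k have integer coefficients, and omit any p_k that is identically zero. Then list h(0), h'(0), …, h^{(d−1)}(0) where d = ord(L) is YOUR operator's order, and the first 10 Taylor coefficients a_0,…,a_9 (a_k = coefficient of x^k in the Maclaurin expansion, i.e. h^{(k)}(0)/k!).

L = (-54·x + 540·x^3 + 162·x^5)·Dx^2 + (63 + 279·x^2 + 297·x^4 + 81·x^6)·Dx^3 + (-6·x + 60·x^3 + 18·x^5)·Dx^4 + (7 + 31·x^2 + 33·x^4 + 9·x^6)·Dx^5  (order 5).
h: a_k = 0, 0, -3, 0, 25/8, 0, -73/80, 0, 489/4480, 0, …
ICs: h(0) = 0, h′(0) = 0, h′′(0) = -6, h′′′(0) = 0, h′′′′(0) = 75.

f: a_k = 0, 3, 0, -1, 0, 3/5, 0, -3/7, 0, 1/3, …
g: a_k = 0, -9, 0, 27/2, 0, -243/40, 0, 729/560, 0, -729/4480, …
Weyl lclm of L_f,L_g ⇒ L₀ (ord ≤ 4).
h=∫₀ˣh₀: take L = L₀·Dx.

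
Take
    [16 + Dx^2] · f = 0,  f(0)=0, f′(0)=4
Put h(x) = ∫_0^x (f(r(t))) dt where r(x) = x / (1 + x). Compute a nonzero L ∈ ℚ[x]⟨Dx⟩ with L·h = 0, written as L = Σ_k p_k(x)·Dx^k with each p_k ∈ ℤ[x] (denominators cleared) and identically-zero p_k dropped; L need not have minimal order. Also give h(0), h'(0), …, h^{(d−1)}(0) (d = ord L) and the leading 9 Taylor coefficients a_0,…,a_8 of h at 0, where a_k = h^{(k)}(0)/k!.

f: a_k = 0, 4, 0, -32/3, 0, 128/15, 0, -1024/315, 0, …
h₀=f(r): pull back L_f along r ⇒ L₀.
h=∫h₀ ⇒ L = L₀·Dx.
L = 16·Dx + (2 + 6·x + 6·x^2 + 2·x^3)·Dx^2 + (1 + 4·x + 6·x^2 + 4·x^3 + x^4)·Dx^3  (order 3).
h: a_k = 0, 0, 2, -4/3, -5/3, 28/5, -386/45, 60/7, -2461/630, …
ICs: h(0) = 0, h′(0) = 0, h′′(0) = 4.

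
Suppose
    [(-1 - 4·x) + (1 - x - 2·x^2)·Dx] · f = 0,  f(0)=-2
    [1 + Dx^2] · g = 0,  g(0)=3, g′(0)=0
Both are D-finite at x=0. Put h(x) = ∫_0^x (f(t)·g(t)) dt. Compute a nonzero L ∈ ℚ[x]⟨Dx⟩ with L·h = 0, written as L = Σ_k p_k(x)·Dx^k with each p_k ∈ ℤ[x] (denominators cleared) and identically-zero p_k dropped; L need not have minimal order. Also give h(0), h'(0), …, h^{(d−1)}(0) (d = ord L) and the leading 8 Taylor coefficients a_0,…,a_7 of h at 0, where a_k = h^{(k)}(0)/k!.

L = (3 + x + 2·x^2)·Dx + (2 + 8·x)·Dx^2 + (-1 + x + 2·x^2)·Dx^3  (order 3).
h: a_k = 0, -6, -3, -5, -27/4, -229/20, -445/24, -27089/840, …
ICs: h(0) = 0, h′(0) = -6, h′′(0) = -6.

f: a_k = -2, -2, -6, -10, -22, -42, -86, -170, …
g: a_k = 3, 0, -3/2, 0, 1/8, 0, -1/240, 0, …
h₀=f·g: eliminate ⇒ L₀, order ≤ 1·2.
Integrate: L := L₀·Dx.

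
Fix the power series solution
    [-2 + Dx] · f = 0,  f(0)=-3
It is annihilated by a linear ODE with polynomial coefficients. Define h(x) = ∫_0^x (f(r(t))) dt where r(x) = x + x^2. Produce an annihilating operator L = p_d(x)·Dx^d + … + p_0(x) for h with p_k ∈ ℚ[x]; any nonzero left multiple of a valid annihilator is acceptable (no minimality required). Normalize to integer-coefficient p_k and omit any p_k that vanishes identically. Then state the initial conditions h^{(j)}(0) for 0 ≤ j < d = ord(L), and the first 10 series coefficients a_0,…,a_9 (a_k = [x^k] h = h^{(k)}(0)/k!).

f: a_k = -3, -6, -6, -4, -2, -4/5, -4/15, -8/105, -2/105, -4/945, …
f∘r: x↦r, Dx↦Dx/r' in L_f ⇒ L₀.
h=∫₀ˣh₀: take L = L₀·Dx.
L = (-2 - 4·x)·Dx + Dx^2  (order 2).
h: a_k = 0, -3, -3, -4, -4, -4, -52/15, -304/105, -232/105, -1528/945, …
ICs: h(0) = 0, h′(0) = -3.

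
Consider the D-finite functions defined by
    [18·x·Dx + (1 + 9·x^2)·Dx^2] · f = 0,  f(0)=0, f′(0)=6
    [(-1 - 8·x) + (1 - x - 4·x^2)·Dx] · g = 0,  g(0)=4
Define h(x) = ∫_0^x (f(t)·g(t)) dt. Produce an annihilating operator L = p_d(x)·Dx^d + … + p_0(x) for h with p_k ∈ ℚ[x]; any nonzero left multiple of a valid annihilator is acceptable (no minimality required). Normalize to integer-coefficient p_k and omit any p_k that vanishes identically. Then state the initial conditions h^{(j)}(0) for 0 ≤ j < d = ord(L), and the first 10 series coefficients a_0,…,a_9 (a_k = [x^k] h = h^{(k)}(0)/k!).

f: a_k = 0, 6, 0, -18, 0, 486/5, 0, -4374/7, 0, 4374, …
g: a_k = 4, 4, 20, 36, 116, 260, 724, 1764, 4660, 11716, …
Product ⇒ symmetric product L₀, ord ≤ 2.
∫: right-multiply L₀ by Dx.
L = (8 + 18·x + 216·x^2)·Dx + (2 - 2·x + 36·x^2 + 216·x^3)·Dx^2 + (-1 + x - 5·x^2 + 9·x^3 + 36·x^4)·Dx^3  (order 3).
h: a_k = 0, 0, 12, 8, 12, 144/5, 604/5, 6504/35, 1488/7, 26848/35, …
ICs: h(0) = 0, h′(0) = 0, h′′(0) = 24.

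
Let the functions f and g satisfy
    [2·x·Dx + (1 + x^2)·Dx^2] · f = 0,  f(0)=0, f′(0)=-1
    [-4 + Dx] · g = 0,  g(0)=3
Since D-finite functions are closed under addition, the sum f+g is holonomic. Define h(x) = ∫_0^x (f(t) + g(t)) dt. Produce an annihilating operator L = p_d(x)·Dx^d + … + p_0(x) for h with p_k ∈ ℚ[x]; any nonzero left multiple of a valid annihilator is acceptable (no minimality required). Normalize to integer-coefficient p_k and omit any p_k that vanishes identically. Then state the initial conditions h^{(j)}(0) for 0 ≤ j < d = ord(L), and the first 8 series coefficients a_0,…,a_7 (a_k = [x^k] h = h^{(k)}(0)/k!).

f: a_k = 0, -1, 0, 1/3, 0, -1/5, 0, 1/7, …
g: a_k = 3, 12, 24, 32, 32, 128/5, 256/15, 1024/105, …
L₀ := lclm(L_f,L_g); ord L₀ ≤ 2+1.
Integrate: L := L₀·Dx.
L = (4 - 16·x - 12·x^2 - 16·x^3)·Dx^2 + (-9 - 13·x^2 - 8·x^4)·Dx^3 + (2 + x + 4·x^2 + x^3 + 2·x^4)·Dx^4  (order 4).
h: a_k = 0, 3, 11/2, 8, 97/12, 32/5, 127/30, 256/105, …
ICs: h(0) = 0, h′(0) = 3, h′′(0) = 11, h′′′(0) = 48.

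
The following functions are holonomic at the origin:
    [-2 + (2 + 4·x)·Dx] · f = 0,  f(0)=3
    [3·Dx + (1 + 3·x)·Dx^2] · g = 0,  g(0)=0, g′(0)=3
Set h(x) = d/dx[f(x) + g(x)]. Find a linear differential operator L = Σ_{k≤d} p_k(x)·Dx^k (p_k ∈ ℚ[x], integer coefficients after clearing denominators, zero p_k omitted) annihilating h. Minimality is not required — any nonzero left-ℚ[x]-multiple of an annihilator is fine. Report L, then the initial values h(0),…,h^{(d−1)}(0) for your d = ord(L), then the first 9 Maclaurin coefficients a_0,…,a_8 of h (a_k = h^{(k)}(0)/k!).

L = (9 + 9·x) + (15 + 54·x + 45·x^2)·Dx + (2 + 13·x + 27·x^2 + 18·x^3)·Dx^2  (order 2).
h: a_k = 6, -12, 63/2, -177/2, 2049/8, -6021/8, 35685/16, -106263/16, 2538729/128, …
ICs: h(0) = 6, h′(0) = -12.

f: a_k = 3, 3, -3/2, 3/2, -15/8, 21/8, -63/16, 99/16, -1287/128, …
g: a_k = 0, 3, -9/2, 9, -81/4, 243/5, -243/2, 2187/7, -6561/8, …
L₀ := lclm(L_f,L_g); ord L₀ ≤ 1+2.
Differentiate: ansatz ord ≤ ord L₀ ⇒ L.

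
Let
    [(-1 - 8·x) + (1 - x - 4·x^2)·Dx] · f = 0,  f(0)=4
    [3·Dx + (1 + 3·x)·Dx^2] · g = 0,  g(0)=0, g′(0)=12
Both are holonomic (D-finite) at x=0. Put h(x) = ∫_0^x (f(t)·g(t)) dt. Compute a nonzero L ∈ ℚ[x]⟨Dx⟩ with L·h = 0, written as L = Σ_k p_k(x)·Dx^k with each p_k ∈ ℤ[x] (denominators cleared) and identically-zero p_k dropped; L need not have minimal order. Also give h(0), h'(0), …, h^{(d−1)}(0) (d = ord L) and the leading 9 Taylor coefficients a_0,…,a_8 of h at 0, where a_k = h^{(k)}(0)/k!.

L = (11 + 48·x)·Dx + (-1 + 25·x + 60·x^2)·Dx^2 + (-1 - 2·x + 7·x^2 + 12·x^3)·Dx^3  (order 3).
h: a_k = 0, 0, 24, -8, 78, -108/5, 1598/5, -2292/35, 21369/14, …
ICs: h(0) = 0, h′(0) = 0, h′′(0) = 48.

f: a_k = 4, 4, 20, 36, 116, 260, 724, 1764, 4660, …
g: a_k = 0, 12, -18, 36, -81, 972/5, -486, 8748/7, -6561/2, …
Sym-product of L_f,L_g gives L₀ (≤ ord 2).
Integrate: L := L₀·Dx.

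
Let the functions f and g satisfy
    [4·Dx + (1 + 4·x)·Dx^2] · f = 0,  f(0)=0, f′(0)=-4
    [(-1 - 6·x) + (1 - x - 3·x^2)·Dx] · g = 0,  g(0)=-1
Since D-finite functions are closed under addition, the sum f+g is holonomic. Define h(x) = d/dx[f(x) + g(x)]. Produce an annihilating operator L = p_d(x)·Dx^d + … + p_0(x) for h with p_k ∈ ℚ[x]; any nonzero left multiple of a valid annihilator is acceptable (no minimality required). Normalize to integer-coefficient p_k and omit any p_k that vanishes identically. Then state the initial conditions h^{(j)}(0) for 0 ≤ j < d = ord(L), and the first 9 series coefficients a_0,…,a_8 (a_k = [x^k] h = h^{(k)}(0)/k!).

L = (-212 - 1072·x - 3144·x^2 - 2160·x^3 - 2592·x^4) + (-5 - 248·x - 1922·x^2 - 4308·x^3 - 4464·x^4 - 4320·x^5)·Dx + (6 + 53·x + 108·x^2 - 110·x^3 - 519·x^4 - 1044·x^5 - 864·x^6)·Dx^2  (order 2).
h: a_k = -5, 8, -85, 180, -1224, 3514, -17903, 61472, -272575, …
ICs: h(0) = -5, h′(0) = 8.

f: a_k = 0, -4, 8, -64/3, 64, -1024/5, 2048/3, -16384/7, 8192, …
g: a_k = -1, -1, -4, -7, -19, -40, -97, -217, -508, …
Sum ⇒ L₀ = lclm(L_f,L_g) in ℚ(x)⟨Dx⟩.
Differentiate: ansatz ord ≤ ord L₀ ⇒ L.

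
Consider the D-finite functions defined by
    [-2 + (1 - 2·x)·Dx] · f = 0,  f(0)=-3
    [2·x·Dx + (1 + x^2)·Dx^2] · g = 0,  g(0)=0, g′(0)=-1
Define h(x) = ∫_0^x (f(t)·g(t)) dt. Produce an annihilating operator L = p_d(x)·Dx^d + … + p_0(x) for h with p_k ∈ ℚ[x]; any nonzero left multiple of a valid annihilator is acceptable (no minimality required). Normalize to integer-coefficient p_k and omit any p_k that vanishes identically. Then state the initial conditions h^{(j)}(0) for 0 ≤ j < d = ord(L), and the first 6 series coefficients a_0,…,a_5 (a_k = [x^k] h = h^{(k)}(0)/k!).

L = 4·x·Dx + (4 - 2·x + 8·x^2)·Dx^2 + (-1 + 2·x - x^2 + 2·x^3)·Dx^3  (order 3).
h: a_k = 0, 0, 3/2, 2, 11/4, 22/5, …
ICs: h(0) = 0, h′(0) = 0, h′′(0) = 3.

f: a_k = -3, -6, -12, -24, -48, -96, …
g: a_k = 0, -1, 0, 1/3, 0, -1/5, …
L₀ := L_f ⊗_s L_g (sym. prod.), ord ≤ 2.
h=∫₀ˣh₀: take L = L₀·Dx.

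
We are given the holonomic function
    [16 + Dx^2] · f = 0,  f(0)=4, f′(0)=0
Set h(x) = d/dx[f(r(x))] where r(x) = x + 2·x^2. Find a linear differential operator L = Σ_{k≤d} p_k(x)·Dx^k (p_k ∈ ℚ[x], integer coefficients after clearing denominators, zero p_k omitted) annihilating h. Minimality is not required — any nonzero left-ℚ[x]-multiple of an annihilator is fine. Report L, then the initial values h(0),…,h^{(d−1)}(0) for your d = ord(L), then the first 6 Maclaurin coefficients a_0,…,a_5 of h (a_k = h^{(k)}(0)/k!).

f: a_k = 4, 0, -32, 0, 128/3, 0, …
Change of var in L_f (x↦r) gives L₀.
Differentiate: ansatz ord ≤ ord L₀ ⇒ L.
L = (64 + 256·x + 1536·x^2 + 4096·x^3 + 4096·x^4) + (-12 - 48·x)·Dx + (1 + 8·x + 16·x^2)·Dx^2  (order 2).
h: a_k = 0, -64, -384, -1024/3, 5120/3, 90112/15, …
ICs: h(0) = 0, h′(0) = -64.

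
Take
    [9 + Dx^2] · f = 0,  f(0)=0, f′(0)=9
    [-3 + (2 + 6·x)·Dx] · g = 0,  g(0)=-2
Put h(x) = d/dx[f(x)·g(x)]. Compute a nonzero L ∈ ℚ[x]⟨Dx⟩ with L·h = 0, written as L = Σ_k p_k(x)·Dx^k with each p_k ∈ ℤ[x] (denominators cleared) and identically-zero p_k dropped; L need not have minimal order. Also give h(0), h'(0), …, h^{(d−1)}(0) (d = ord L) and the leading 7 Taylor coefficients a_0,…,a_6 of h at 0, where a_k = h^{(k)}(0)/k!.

f: a_k = 0, 9, 0, -27/2, 0, 243/40, 0, …
g: a_k = -2, -3, 9/4, -27/8, 405/64, -1701/128, 15309/512, …
Sym-product of L_f,L_g gives L₀ (≤ ord 2).
Differentiate: ansatz ord ≤ ord L₀ ⇒ L.
L = (477 + 3888·x + 11016·x^2 + 15552·x^3 + 11664·x^4) + (-12 - 324·x - 1296·x^2 - 1296·x^3)·Dx + (28 + 264·x + 972·x^2 + 1728·x^3 + 1296·x^4)·Dx^2  (order 2).
h: a_k = -18, -54, 567/4, 81/2, 4617/64, -177147/320, 716607/512, …
ICs: h(0) = -18, h′(0) = -54.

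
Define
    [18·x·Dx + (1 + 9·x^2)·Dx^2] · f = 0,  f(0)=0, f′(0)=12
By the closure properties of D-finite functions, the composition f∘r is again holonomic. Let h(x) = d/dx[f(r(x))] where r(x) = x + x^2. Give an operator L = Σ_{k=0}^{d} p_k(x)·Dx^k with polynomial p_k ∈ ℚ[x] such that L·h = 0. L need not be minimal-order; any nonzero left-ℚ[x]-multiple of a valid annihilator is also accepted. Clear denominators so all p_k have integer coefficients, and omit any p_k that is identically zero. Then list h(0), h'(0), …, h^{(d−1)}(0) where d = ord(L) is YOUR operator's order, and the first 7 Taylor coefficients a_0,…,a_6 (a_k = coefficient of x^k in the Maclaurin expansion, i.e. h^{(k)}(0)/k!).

f: a_k = 0, 12, 0, -36, 0, 972/5, 0, …
L₀ from L_f via x↦r, Dx↦r'^{-1}Dx.
Differentiate: ansatz ord ≤ ord L₀ ⇒ L.
L = (-2 + 18·x + 72·x^2 + 108·x^3 + 54·x^4) + (1 + 2·x + 9·x^2 + 36·x^3 + 45·x^4 + 18·x^5)·Dx  (order 1).
h: a_k = 12, 24, -108, -432, 432, 5616, 4860, …
ICs: h(0) = 12.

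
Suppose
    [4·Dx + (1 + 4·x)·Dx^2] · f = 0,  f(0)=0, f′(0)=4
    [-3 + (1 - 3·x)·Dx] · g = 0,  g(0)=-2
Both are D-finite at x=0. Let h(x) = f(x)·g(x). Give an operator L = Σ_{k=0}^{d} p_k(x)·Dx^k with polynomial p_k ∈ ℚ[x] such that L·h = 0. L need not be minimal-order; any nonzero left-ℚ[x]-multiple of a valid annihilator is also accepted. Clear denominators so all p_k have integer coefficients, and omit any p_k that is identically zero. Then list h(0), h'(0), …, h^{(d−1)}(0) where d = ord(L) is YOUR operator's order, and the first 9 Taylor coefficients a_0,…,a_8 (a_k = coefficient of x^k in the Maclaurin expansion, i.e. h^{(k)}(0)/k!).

f: a_k = 0, 4, -8, 64/3, -64, 1024/5, -2048/3, 16384/7, -8192, …
g: a_k = -2, -6, -18, -54, -162, -486, -1458, -4374, -13122, …
L₀ := L_f ⊗_s L_g (sym. prod.), ord ≤ 2.
L = 12 + (2 + 36·x)·Dx + (-1 - x + 12·x^2)·Dx^2  (order 2).
h: a_k = 0, -8, -8, -200/3, -72, -3128/5, -7672/15, -217544/35, -79192/35, …
ICs: h(0) = 0, h′(0) = -8.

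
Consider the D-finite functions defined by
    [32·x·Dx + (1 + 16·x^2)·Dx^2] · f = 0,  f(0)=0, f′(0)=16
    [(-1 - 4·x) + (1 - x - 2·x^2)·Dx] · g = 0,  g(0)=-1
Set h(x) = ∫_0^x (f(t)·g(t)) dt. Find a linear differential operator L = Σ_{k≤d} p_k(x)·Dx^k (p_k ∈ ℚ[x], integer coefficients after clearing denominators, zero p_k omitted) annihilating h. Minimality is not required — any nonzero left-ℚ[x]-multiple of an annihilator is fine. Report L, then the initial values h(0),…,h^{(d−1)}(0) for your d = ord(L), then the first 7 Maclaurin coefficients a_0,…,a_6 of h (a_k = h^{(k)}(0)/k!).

f: a_k = 0, 16, 0, -256/3, 0, 4096/5, 0, …
g: a_k = -1, -1, -3, -5, -11, -21, -43, …
f·g: L₀ = L_f ⊗_s L_g, ord ≤ 2·1.
∫: right-multiply L₀ by Dx.
L = (4 + 32·x + 192·x^2)·Dx + (2 - 24·x + 64·x^2 + 192·x^3)·Dx^2 + (-1 + x - 14·x^2 + 16·x^3 + 32·x^4)·Dx^3  (order 3).
h: a_k = 0, 0, -8, -16/3, 28/3, 16/15, -616/5, …
ICs: h(0) = 0, h′(0) = 0, h′′(0) = -16.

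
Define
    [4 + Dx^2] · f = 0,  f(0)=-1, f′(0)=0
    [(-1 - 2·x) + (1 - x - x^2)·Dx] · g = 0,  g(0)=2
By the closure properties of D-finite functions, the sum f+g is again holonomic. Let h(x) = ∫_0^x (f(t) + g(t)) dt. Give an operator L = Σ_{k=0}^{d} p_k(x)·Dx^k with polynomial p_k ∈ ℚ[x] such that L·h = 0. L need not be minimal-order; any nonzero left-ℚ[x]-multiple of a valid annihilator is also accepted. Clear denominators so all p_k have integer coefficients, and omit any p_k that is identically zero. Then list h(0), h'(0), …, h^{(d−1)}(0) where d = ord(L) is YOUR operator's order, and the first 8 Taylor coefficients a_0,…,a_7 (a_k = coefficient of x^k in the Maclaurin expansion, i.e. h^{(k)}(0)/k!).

L = (-44 - 96·x - 32·x^2 - 48·x^3 - 40·x^4 - 16·x^5)·Dx + (16 - 20·x - 8·x^2 + 16·x^3 - 12·x^4 - 24·x^5 - 8·x^6)·Dx^2 + (-11 - 24·x - 8·x^2 - 12·x^3 - 10·x^4 - 4·x^5)·Dx^3 + (4 - 5·x - 2·x^2 + 4·x^3 - 3·x^4 - 6·x^5 - 2·x^6)·Dx^4  (order 4).
h: a_k = 0, 1, 1, 2, 3/2, 28/15, 8/3, 1174/315, …
ICs: h(0) = 0, h′(0) = 1, h′′(0) = 2, h′′′(0) = 12.

f: a_k = -1, 0, 2, 0, -2/3, 0, 4/45, 0, …
g: a_k = 2, 2, 4, 6, 10, 16, 26, 42, …
Sum ⇒ L₀ = lclm(L_f,L_g) in ℚ(x)⟨Dx⟩.
Integrate: L := L₀·Dx.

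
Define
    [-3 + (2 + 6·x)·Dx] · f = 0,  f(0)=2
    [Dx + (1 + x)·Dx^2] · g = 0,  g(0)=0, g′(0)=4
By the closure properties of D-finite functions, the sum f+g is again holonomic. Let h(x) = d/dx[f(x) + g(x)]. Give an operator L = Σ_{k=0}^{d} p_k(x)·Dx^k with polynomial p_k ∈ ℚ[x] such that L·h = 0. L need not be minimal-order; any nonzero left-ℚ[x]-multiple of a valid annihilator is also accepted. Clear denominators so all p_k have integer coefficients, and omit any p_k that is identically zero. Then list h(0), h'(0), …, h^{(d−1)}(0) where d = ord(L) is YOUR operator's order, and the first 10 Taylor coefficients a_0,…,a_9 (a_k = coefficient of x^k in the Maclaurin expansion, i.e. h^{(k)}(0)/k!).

L = (-15 + 9·x) + (-19 - 6·x + 45·x^2)·Dx + (-2 - 2·x + 18·x^2 + 18·x^3)·Dx^2  (order 2).
h: a_k = 7, -17/2, 113/8, -469/16, 9017/128, -46951/256, 509293/1024, -2822861/2048, 126791177/32768, -718002739/65536, …
ICs: h(0) = 7, h′(0) = -17/2.

f: a_k = 2, 3, -9/4, 27/8, -405/64, 1701/128, -15309/512, 72171/1024, -2814669/16384, 14073345/32768, …
g: a_k = 0, 4, -2, 4/3, -1, 4/5, -2/3, 4/7, -1/2, 4/9, …
Sum ⇒ L₀ = lclm(L_f,L_g) in ℚ(x)⟨Dx⟩.
h₀' ⇒ L via d/dx closure of L₀.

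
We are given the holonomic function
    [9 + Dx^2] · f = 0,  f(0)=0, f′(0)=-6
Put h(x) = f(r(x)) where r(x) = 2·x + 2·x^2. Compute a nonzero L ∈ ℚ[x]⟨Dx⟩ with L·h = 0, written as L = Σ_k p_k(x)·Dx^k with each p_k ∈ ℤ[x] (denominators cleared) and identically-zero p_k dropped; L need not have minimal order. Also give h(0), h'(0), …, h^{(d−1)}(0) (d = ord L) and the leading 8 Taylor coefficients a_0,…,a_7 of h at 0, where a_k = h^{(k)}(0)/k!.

L = (36 + 216·x + 432·x^2 + 288·x^3) - 2·Dx + (1 + 2·x)·Dx^2  (order 2).
h: a_k = 0, -12, -12, 72, 216, 432/5, -576, -41472/35, …
ICs: h(0) = 0, h′(0) = -12.

f: a_k = 0, -6, 0, 9, 0, -81/20, 0, 243/280, …
Substitute x→r, Dx→(1/r')Dx; clear ⇒ L₀.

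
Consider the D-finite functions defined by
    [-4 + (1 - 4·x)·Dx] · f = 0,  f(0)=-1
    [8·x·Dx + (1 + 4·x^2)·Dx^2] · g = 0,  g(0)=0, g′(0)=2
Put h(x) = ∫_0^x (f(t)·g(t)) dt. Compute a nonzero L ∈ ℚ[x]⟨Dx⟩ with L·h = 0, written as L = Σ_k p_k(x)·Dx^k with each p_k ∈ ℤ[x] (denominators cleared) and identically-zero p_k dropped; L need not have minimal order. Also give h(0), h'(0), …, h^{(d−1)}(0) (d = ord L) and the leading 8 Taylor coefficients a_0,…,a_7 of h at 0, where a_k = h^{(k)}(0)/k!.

f: a_k = -1, -4, -16, -64, -256, -1024, -4096, -16384, …
g: a_k = 0, 2, 0, -8/3, 0, 32/5, 0, -128/7, …
Sym-product of L_f,L_g gives L₀ (≤ ord 2).
∫: right-multiply L₀ by Dx.
L = 32·x·Dx + (8 - 8·x + 64·x^2)·Dx^2 + (-1 + 4·x - 4·x^2 + 16·x^3)·Dx^3  (order 3).
h: a_k = 0, 0, -1, -8/3, -22/3, -352/15, -3568/45, -28544/105, …
ICs: h(0) = 0, h′(0) = 0, h′′(0) = -2.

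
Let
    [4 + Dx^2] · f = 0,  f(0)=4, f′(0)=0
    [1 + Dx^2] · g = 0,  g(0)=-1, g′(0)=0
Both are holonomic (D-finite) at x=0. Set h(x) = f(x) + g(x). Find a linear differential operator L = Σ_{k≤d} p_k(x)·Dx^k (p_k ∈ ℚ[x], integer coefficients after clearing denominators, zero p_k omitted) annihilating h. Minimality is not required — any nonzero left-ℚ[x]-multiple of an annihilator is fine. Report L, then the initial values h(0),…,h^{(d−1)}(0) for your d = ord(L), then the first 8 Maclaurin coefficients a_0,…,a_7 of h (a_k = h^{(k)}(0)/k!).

L = 4 + 5·Dx^2 + Dx^4  (order 4).
h: a_k = 3, 0, -15/2, 0, 21/8, 0, -17/48, 0, …
ICs: h(0) = 3, h′(0) = 0, h′′(0) = -15, h′′′(0) = 0.

f: a_k = 4, 0, -8, 0, 8/3, 0, -16/45, 0, …
g: a_k = -1, 0, 1/2, 0, -1/24, 0, 1/720, 0, …
Weyl lclm of L_f,L_g ⇒ L₀ (ord ≤ 4).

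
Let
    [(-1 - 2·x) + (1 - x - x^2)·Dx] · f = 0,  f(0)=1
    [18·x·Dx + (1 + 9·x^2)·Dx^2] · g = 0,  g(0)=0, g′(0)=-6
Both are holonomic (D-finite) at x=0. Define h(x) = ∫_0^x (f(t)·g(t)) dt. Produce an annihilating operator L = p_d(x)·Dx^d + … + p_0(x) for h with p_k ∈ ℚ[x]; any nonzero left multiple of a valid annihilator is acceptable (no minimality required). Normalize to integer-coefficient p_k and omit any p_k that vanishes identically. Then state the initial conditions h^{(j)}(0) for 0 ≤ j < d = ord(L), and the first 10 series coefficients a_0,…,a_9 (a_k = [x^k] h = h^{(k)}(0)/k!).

f: a_k = 1, 1, 2, 3, 5, 8, 13, 21, 34, 55, …
g: a_k = 0, -6, 0, 18, 0, -486/5, 0, 4374/7, 0, -4374, …
f·g: L₀ = L_f ⊗_s L_g, ord ≤ 1·2.
h=∫₀ˣh₀: take L = L₀·Dx.
L = (2 + 18·x + 54·x^2)·Dx + (2 - 14·x + 36·x^2 + 54·x^3)·Dx^2 + (-1 + x - 8·x^2 + 9·x^3 + 9·x^4)·Dx^3  (order 3).
h: a_k = 0, 0, -3, -2, 3/2, 0, -76/5, -456/35, 7743/140, 1366/35, …
ICs: h(0) = 0, h′(0) = 0, h′′(0) = -6.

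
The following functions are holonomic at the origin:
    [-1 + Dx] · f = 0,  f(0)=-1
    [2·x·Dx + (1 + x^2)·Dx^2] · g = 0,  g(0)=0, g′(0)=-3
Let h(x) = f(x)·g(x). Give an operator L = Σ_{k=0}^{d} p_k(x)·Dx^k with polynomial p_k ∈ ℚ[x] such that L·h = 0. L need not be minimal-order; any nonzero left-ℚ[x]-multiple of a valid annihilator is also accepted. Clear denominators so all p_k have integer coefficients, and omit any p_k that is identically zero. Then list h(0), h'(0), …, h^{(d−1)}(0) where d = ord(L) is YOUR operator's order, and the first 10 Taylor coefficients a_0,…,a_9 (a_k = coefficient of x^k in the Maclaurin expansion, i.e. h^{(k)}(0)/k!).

L = (1 - 2·x + x^2) + (-2 + 2·x - 2·x^2)·Dx + (1 + x^2)·Dx^2  (order 2).
h: a_k = 0, 3, 3, 1/2, -1/2, 9/40, 11/24, -93/560, -113/336, 1151/8064, …
ICs: h(0) = 0, h′(0) = 3.

f: a_k = -1, -1, -1/2, -1/6, -1/24, -1/120, -1/720, -1/5040, -1/40320, -1/362880, …
g: a_k = 0, -3, 0, 1, 0, -3/5, 0, 3/7, 0, -1/3, …
L₀ := L_f ⊗_s L_g (sym. prod.), ord ≤ 2.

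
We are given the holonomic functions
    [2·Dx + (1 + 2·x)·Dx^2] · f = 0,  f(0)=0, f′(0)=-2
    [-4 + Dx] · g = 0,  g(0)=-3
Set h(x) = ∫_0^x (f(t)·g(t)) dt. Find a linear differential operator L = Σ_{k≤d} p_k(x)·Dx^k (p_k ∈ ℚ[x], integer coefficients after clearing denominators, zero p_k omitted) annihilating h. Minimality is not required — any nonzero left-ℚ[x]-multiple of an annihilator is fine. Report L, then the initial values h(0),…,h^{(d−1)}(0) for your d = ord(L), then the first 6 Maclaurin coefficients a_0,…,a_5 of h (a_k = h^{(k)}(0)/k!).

f: a_k = 0, -2, 2, -8/3, 4, -32/5, …
g: a_k = -3, -12, -24, -32, -32, -128/5, …
L₀ := L_f ⊗_s L_g (sym. prod.), ord ≤ 2.
h=∫h₀ ⇒ L = L₀·Dx.
L = (8 + 32·x)·Dx + (-6 - 16·x)·Dx^2 + (1 + 2·x)·Dx^3  (order 3).
h: a_k = 0, 0, 3, 6, 8, 36/5, …
ICs: h(0) = 0, h′(0) = 0, h′′(0) = 6.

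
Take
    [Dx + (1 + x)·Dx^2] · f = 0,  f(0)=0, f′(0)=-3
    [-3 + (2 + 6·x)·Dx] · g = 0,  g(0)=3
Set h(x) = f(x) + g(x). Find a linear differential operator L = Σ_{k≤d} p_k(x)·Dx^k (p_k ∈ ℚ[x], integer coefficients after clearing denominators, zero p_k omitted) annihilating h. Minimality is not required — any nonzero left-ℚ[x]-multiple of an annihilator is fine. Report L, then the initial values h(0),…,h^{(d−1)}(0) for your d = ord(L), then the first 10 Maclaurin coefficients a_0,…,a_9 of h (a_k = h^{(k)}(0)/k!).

L = (-15 + 9·x)·Dx + (-19 - 6·x + 45·x^2)·Dx^2 + (-2 - 2·x + 18·x^2 + 18·x^3)·Dx^3  (order 3).
h: a_k = 3, 3/2, -15/8, 65/16, -1119/128, 24747/1280, -45415/1024, 1509447/14336, -8431719/32768, 126594569/196608, …
ICs: h(0) = 3, h′(0) = 3/2, h′′(0) = -15/4.

f: a_k = 0, -3, 3/2, -1, 3/4, -3/5, 1/2, -3/7, 3/8, -1/3, …
g: a_k = 3, 9/2, -27/8, 81/16, -1215/128, 5103/256, -45927/1024, 216513/2048, -8444007/32768, 42220035/65536, …
Sum ⇒ L₀ = lclm(L_f,L_g) in ℚ(x)⟨Dx⟩.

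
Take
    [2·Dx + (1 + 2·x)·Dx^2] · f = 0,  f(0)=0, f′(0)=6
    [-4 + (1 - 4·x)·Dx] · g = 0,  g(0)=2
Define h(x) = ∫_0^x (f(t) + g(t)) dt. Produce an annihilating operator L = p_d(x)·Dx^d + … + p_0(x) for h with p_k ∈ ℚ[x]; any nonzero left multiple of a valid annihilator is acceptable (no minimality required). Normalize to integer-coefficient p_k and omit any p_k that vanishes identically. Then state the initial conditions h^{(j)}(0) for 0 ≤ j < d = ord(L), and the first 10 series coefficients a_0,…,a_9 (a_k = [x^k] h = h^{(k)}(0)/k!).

f: a_k = 0, 6, -6, 8, -12, 96/5, -32, 384/7, -96, 512/3, …
g: a_k = 2, 8, 32, 128, 512, 2048, 8192, 32768, 131072, 524288, …
Weyl lclm of L_f,L_g ⇒ L₀ (ord ≤ 3).
∫: right-multiply L₀ by Dx.
L = (-128 - 64·x)·Dx^2 + (-44 - 224·x - 128·x^2)·Dx^3 + (5 - 6·x - 48·x^2 - 32·x^3)·Dx^4  (order 4).
h: a_k = 0, 2, 7, 26/3, 34, 100, 5168/15, 8160/7, 28720/7, 130976/9, …
ICs: h(0) = 0, h′(0) = 2, h′′(0) = 14, h′′′(0) = 52.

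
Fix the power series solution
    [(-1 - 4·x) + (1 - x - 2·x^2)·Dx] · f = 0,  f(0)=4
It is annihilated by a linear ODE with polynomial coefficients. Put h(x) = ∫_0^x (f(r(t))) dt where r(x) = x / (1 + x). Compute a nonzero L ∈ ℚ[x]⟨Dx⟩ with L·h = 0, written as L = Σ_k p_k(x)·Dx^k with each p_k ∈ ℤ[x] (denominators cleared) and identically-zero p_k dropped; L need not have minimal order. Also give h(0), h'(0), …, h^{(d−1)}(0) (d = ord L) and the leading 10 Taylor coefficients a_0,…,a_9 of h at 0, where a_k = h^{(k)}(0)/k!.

f: a_k = 4, 4, 12, 20, 44, 84, 172, 340, 684, 1364, …
Substitute x→r, Dx→(1/r')Dx; clear ⇒ L₀.
Integrate: L := L₀·Dx.
L = (1 + 5·x)·Dx + (-1 - 2·x + x^2 + 2·x^3)·Dx^2  (order 2).
h: a_k = 0, 4, 2, 8/3, 0, 16/5, -8/3, 48/7, -10, 176/9, …
ICs: h(0) = 0, h′(0) = 4.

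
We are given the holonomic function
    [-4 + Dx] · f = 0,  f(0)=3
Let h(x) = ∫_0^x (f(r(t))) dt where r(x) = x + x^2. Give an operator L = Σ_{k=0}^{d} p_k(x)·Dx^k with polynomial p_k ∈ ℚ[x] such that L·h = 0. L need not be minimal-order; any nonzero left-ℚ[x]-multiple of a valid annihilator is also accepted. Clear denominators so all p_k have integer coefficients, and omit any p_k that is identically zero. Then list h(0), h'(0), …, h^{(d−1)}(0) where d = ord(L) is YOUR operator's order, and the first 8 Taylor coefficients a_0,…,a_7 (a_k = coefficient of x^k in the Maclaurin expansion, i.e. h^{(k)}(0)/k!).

f: a_k = 3, 12, 24, 32, 32, 128/5, 256/15, 1024/105, …
f∘r: x↦r, Dx↦Dx/r' in L_f ⇒ L₀.
Integrate: L := L₀·Dx.
L = (-4 - 8·x)·Dx + Dx^2  (order 2).
h: a_k = 0, 3, 6, 12, 20, 152/5, 208/5, 5536/105, …
ICs: h(0) = 0, h′(0) = 3.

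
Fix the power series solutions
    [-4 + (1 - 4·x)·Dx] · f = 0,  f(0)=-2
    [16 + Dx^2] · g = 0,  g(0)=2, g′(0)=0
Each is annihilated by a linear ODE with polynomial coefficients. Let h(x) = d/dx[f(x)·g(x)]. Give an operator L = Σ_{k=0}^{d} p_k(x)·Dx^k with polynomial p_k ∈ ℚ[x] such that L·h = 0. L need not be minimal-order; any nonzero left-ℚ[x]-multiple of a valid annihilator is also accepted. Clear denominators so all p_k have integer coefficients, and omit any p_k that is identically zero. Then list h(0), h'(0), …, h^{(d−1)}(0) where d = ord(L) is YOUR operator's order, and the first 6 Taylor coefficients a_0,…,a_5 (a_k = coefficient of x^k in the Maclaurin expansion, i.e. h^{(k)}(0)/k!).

L = (-16 - 128·x + 256·x^2) + (-8 + 32·x)·Dx + (1 - 8·x + 16·x^2)·Dx^2  (order 2).
h: a_k = -16, -64, -384, -6656/3, -33280/3, -796672/15, …
ICs: h(0) = -16, h′(0) = -64.

f: a_k = -2, -8, -32, -128, -512, -2048, …
g: a_k = 2, 0, -16, 0, 64/3, 0, …
Sym-product of L_f,L_g gives L₀ (≤ ord 2).
Differentiate: ansatz ord ≤ ord L₀ ⇒ L.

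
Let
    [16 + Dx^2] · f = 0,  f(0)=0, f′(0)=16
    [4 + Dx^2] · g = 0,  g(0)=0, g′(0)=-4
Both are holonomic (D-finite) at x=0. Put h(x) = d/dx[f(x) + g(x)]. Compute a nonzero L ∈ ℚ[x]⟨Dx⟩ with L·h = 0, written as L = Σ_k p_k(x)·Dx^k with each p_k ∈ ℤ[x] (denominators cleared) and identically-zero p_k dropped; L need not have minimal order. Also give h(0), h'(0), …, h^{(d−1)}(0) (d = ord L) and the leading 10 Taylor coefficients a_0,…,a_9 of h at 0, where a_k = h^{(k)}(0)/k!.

f: a_k = 0, 16, 0, -128/3, 0, 512/15, 0, -4096/315, 0, 8192/2835, …
g: a_k = 0, -4, 0, 8/3, 0, -8/15, 0, 16/315, 0, -8/2835, …
L₀ := lclm(L_f,L_g); ord L₀ ≤ 2+2.
h=h₀': d/dx-closure on L₀ ⇒ L.
L = 64 + 20·Dx^2 + Dx^4  (order 4).
h: a_k = 12, 0, -120, 0, 168, 0, -272/3, 0, 2728/105, 0, …
ICs: h(0) = 12, h′(0) = 0, h′′(0) = -240, h′′′(0) = 0.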